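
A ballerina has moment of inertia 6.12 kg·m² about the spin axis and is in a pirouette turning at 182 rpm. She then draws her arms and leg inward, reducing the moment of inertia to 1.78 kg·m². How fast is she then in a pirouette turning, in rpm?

ω₂ ≈ 626 rpm

With no external torque about the axis, L is conserved: I₁ω₁ = I₂ω₂.
ω₂ = I₁ω₁ / I₂ = (6.120)(182 rpm) / (1.780) = 625.8 rpm.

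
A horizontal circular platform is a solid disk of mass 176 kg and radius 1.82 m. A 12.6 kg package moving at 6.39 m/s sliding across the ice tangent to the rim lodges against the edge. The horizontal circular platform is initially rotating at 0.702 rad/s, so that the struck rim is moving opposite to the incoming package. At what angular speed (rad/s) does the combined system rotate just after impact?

|ω_f| ≈ 0.174 rad/s

The axle reaction passes through the central axle and exerts no torque about it; angular momentum about the central axle is conserved through the impact.
I_p = ½(176)(1.82)² = 291.5 kg·m². Taking the sense of the package's angular momentum as positive, L_{package} = m v R = (12.6)(6.39)(1.82) = 146.5 kg·m²/s.
L_i = −I_p ω_p + m v R = −(291.5)(0.702) + 146.5 = -58.09 kg·m²/s.
After sticking, I_f = I_p + m R² = 291.5 + (12.6)(1.82)² = 333.2 kg·m².
ω_f = L_i / I_f = -58.09 / 333.2 = -0.1743 rad/s.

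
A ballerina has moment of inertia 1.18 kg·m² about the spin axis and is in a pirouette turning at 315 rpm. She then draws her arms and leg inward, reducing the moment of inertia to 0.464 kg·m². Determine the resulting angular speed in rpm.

No external torque acts about the spin axis, so angular momentum is conserved.
ω₂ = I₁ω₁ / I₂ = (1.180)(315 rpm) / (0.4640) = 801.1 rpm.

ω₂ ≈ 801 rpm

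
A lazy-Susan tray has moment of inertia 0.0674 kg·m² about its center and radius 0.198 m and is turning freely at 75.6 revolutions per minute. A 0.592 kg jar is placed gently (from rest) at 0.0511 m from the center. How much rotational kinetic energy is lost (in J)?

energy lost ≈ 0.0474 J

The added mass arrives with no angular momentum about the center, and any external torque about the center is negligible, so the system's angular momentum is conserved.
Added inertia Σmr² = (0.592)(0.0511)² = 0.001546 kg·m²; I_f = 0.06740 + 0.001546 = 0.06895 kg·m².
ω_f = I_p ω_i / I_f = (0.06740)(75.6) / 0.06895 = 73.90 rpm.
KE_i = ½(0.06740)(7.917 rad/s)² = 2.112 J; KE_f = ½(0.06895)(7.739)² = 2.065 J.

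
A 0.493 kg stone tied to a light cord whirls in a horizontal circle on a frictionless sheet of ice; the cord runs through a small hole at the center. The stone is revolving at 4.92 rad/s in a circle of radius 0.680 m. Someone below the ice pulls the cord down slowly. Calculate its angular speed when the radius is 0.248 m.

ω₂ ≈ 37.0 rad/s

The constraining force is radial, so m r² ω about the center is conserved.
ω₂ = ω₁ (r₁/r₂)² = (4.92)(0.680/0.248)² = 36.99 rad/s.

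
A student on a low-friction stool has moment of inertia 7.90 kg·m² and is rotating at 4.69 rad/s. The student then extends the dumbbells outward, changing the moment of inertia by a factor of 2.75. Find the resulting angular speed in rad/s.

Angular momentum about the spin axis is conserved since the torque about it is zero.
I₂ = 2.75 × 7.90 = 21.73 kg·m².
ω₂ = I₁ω₁ / I₂ = (7.900)(4.69 rad/s) / (21.73) = 1.705 rad/s.

ω₂ ≈ 1.71 rad/s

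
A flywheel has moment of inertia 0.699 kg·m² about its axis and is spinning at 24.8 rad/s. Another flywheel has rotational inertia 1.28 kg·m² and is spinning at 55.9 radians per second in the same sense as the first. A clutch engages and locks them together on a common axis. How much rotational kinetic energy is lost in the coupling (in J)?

No external torque acts about the common axis, so total angular momentum is conserved.
Taking A's sense as positive: L = (0.6990)(24.8) + (1.280)(55.9) = 88.89 kg·m²·rad/s.
Combined I = 0.6990 + 1.280 = 1.979 kg·m².
ω_f = L / I = 88.89 / 1.979 = 44.92 rad/s.
KE_i = ½ΣIω² = 2215 J; KE_f = ½(1.979)(44.92)² = 1996 J.

ΔKE lost ≈ 219 J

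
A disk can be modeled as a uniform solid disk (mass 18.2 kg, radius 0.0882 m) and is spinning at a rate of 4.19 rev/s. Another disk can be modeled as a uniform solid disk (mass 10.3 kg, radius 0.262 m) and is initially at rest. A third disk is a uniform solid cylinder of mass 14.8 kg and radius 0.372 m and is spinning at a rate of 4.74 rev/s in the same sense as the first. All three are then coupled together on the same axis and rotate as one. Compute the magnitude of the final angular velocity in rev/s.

The coupling torques are internal; angular momentum about the shared axis is conserved.
Moments of inertia: I_A = ½(18.2)(0.0882)² = 0.07079 kg·m²; I_B = ½(10.3)(0.262)² = 0.3535 kg·m²; I_C = ½(14.8)(0.372)² = 1.024 kg·m².
Taking A's sense as positive: L = (0.07079)(4.19) + (1.024)(4.74) = 5.151 kg·m²·rev/s.
Combined I = 0.07079 + 0.3535 + 1.024 = 1.448 kg·m².
ω_f = L / I = 5.151 / 1.448 = 3.556 rev/s.

|ω_f| ≈ 3.56 rev/s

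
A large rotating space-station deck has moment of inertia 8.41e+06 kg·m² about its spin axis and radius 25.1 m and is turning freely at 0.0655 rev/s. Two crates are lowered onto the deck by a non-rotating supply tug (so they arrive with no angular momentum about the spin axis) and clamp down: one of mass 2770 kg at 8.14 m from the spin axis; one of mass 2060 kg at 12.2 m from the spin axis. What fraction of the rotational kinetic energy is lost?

No external torque acts about the spin axis; L_before = L_after.
Added inertia Σmr² = (2770)(8.14)² + (2060)(12.2)² = 4.901e+05 kg·m²; I_f = 8.410e+06 + 4.901e+05 = 8.900e+06 kg·m².
ω_f = I_p ω_i / I_f = (8.410e+06)(0.0655) / 8.900e+06 = 0.06189 rev/s.
KE_i = ½(8.410e+06)(0.4115 rad/s)² = 7.122e+05 J; KE_f = ½(8.900e+06)(0.3889)² = 6.730e+05 J.
Fraction lost = 0.05507.

fraction ≈ 0.0551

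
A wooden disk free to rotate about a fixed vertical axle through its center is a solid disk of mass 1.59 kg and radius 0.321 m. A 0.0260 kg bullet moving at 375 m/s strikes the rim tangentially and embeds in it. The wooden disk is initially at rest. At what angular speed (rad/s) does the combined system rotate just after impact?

|ω_f| ≈ 37.0 rad/s

The axle reaction passes through the axle and exerts no torque about it; angular momentum about the axle is conserved through the impact.
I_p = ½(1.59)(0.321)² = 0.08192 kg·m². Taking the sense of the bullet's angular momentum as positive, L_{bullet} = m v R = (0.0260)(375)(0.321) = 3.130 kg·m²/s.
L_i = 0 + 3.130 = 3.130 kg·m²/s.
After sticking, I_f = I_p + m R² = 0.08192 + (0.0260)(0.321)² = 0.08460 kg·m².
ω_f = L_i / I_f = 3.130 / 0.08460 = 37.00 rad/s.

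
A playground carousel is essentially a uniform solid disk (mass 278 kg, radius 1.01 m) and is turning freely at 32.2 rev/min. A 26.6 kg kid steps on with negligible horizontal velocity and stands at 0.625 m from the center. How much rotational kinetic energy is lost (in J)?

energy lost ≈ 55.0 J

The added mass arrives with no angular momentum about the center, and any external torque about the center is negligible, so the system's angular momentum is conserved.
I_p = ½(278)(1.01)² = 141.8 kg·m².
Added inertia Σmr² = (26.6)(0.625)² = 10.39 kg·m²; I_f = 141.8 + 10.39 = 152.2 kg·m².
ω_f = I_p ω_i / I_f = (141.8)(32.2) / 152.2 = 30.00 rpm.
KE_i = ½(141.8)(3.372 rad/s)² = 806.1 J; KE_f = ½(152.2)(3.142)² = 751.1 J.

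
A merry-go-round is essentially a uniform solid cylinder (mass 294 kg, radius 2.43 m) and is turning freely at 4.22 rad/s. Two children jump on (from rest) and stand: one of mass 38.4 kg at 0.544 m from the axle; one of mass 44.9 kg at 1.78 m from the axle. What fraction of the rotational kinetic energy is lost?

fraction ≈ 0.150

The added mass arrives with no angular momentum about the axle, and any external torque about the axle is negligible, so the system's angular momentum is conserved.
I_p = ½(294)(2.43)² = 868.0 kg·m².
Added inertia Σmr² = (38.4)(0.544)² + (44.9)(1.78)² = 153.6 kg·m²; I_f = 868.0 + 153.6 = 1022 kg·m².
ω_f = I_p ω_i / I_f = (868.0)(4.22) / 1022 = 3.585 rad/s.
KE_i = ½(868.0)(4.220 rad/s)² = 7729 J; KE_f = ½(1022)(3.585)² = 6567 J.
Fraction lost = 0.1504.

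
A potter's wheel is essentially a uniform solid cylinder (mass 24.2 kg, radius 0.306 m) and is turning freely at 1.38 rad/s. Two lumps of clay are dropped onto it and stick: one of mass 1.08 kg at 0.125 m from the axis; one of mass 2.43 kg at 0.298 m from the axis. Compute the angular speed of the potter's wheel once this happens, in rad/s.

No external torque acts about the axis; L_before = L_after.
I_p = ½(24.2)(0.306)² = 1.133 kg·m².
Added inertia Σmr² = (1.08)(0.125)² + (2.43)(0.298)² = 0.2327 kg·m²; I_f = 1.133 + 0.2327 = 1.366 kg·m².
ω_f = I_p ω_i / I_f = (1.133)(1.38) / 1.366 = 1.145 rad/s.

ω_f ≈ 1.14 rad/s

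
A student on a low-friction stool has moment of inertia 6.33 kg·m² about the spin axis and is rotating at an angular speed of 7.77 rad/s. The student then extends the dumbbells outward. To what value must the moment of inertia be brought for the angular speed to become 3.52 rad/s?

I₂ ≈ 14.0 kg·m²

With no external torque about the axis, L is conserved: I₁ω₁ = I₂ω₂.
I₂ = I₁ω₁ / ω₂ = (6.33)(7.77) / (3.52) = 13.97 kg·m².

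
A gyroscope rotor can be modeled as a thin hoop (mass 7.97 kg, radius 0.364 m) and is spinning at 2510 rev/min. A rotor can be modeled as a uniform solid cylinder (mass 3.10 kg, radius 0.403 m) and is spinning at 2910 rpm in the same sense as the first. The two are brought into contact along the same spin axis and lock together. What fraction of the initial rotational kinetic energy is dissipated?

No external torque acts about the common axis, so total angular momentum is conserved.
Moments of inertia: I_A = (7.97)(0.364)² = 1.056 kg·m²; I_B = ½(3.10)(0.403)² = 0.2517 kg·m².
Taking A's sense as positive: L = (1.056)(2510) + (0.2517)(2910) = 3383 kg·m²·rpm.
Combined I = 1.056 + 0.2517 = 1.308 kg·m².
ω_f = L / I = 3383 / 1.308 = 2587 rpm.
KE_i = ½ΣIω² = 48170 J; KE_f = ½(1.308)(270.9)² = 47990 J.
Fraction dissipated = (KE_i − KE_f)/KE_i = 0.003702.

fraction ≈ 0.00370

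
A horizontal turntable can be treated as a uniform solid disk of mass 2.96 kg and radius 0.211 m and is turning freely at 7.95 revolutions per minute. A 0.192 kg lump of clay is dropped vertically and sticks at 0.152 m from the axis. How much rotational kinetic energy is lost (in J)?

The added mass arrives with no angular momentum about the axis, and any external torque about the axis is negligible, so the system's angular momentum is conserved.
I_p = ½(2.96)(0.211)² = 0.06589 kg·m².
Added inertia Σmr² = (0.192)(0.152)² = 0.004436 kg·m²; I_f = 0.06589 + 0.004436 = 0.07033 kg·m².
ω_f = I_p ω_i / I_f = (0.06589)(7.95) / 0.07033 = 7.449 rpm.
KE_i = ½(0.06589)(0.8325 rad/s)² = 0.02283 J; KE_f = ½(0.07033)(0.7800)² = 0.02139 J.

energy lost ≈ 0.00144 J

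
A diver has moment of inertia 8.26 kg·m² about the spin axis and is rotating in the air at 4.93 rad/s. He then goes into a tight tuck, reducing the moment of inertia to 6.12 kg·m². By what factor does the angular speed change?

Angular momentum about the spin axis is conserved since the torque about it is zero.
ω₂/ω₁ = I₁/I₂ = 8.260 / 6.120 = 1.350.

ω₂/ω₁ ≈ 1.35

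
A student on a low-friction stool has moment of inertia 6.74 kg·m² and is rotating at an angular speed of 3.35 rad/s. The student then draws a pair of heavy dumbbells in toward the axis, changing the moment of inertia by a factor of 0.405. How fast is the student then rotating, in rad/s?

With no external torque about the axis, L is conserved: I₁ω₁ = I₂ω₂.
I₂ = 0.405 × 6.74 = 2.730 kg·m².
ω₂ = I₁ω₁ / I₂ = (6.740)(3.35 rad/s) / (2.730) = 8.272 rad/s.

ω₂ ≈ 8.27 rad/s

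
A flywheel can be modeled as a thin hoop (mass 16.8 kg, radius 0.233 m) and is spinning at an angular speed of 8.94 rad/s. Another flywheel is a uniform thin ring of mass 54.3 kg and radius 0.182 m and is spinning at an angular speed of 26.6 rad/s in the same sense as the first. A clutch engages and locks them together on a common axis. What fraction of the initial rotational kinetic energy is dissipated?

fraction ≈ 0.140

The coupling torques are internal; angular momentum about the shared axis is conserved.
Moments of inertia: I_A = (16.8)(0.233)² = 0.9121 kg·m²; I_B = (54.3)(0.182)² = 1.799 kg·m².
Taking A's sense as positive: L = (0.9121)(8.94) + (1.799)(26.6) = 56.00 kg·m²·rad/s.
Combined I = 0.9121 + 1.799 = 2.711 kg·m².
ω_f = L / I = 56.00 / 2.711 = 20.66 rad/s.
KE_i = ½ΣIω² = 672.8 J; KE_f = ½(2.711)(20.66)² = 578.4 J.
Fraction dissipated = (KE_i − KE_f)/KE_i = 0.1403.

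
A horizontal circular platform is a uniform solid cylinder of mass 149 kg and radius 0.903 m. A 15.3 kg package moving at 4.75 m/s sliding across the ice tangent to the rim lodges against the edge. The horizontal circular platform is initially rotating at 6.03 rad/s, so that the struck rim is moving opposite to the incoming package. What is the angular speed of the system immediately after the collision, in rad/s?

About the central axle the impulsive forces during the collision are internal, so angular momentum about that axis is conserved.
I_p = ½(149)(0.903)² = 60.75 kg·m². Taking the sense of the package's angular momentum as positive, L_{package} = m v R = (15.3)(4.75)(0.903) = 65.63 kg·m²/s.
L_i = −I_p ω_p + m v R = −(60.75)(6.03) + 65.63 = -300.7 kg·m²/s.
After sticking, I_f = I_p + m R² = 60.75 + (15.3)(0.903)² = 73.22 kg·m².
ω_f = L_i / I_f = -300.7 / 73.22 = -4.106 rad/s.

|ω_f| ≈ 4.11 rad/s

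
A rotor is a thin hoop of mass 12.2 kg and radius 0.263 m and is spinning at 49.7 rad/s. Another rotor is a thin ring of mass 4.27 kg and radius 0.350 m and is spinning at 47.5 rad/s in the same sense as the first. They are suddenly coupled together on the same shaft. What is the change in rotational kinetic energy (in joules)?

ΔKE ≈ -0.781 J

The coupling torques are internal; angular momentum about the shared axis is conserved.
Moments of inertia: I_A = (12.2)(0.263)² = 0.8439 kg·m²; I_B = (4.27)(0.350)² = 0.5231 kg·m².
Taking A's sense as positive: L = (0.8439)(49.7) + (0.5231)(47.5) = 66.79 kg·m²·rad/s.
Combined I = 0.8439 + 0.5231 = 1.367 kg·m².
ω_f = L / I = 66.79 / 1.367 = 48.86 rad/s.
KE_i = ½ΣIω² = 1632 J; KE_f = ½(1.367)(48.86)² = 1632 J.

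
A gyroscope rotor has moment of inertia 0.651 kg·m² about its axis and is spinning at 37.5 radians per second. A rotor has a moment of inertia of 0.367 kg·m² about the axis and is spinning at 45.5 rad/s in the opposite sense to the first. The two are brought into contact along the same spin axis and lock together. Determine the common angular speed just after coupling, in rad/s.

No external torque acts about the common axis, so total angular momentum is conserved.
Taking A's sense as positive: L = (0.6510)(37.5) − (0.3670)(45.5) = 7.714 kg·m²·rad/s.
Combined I = 0.6510 + 0.3670 = 1.018 kg·m².
ω_f = L / I = 7.714 / 1.018 = 7.578 rad/s.

|ω_f| ≈ 7.58 rad/s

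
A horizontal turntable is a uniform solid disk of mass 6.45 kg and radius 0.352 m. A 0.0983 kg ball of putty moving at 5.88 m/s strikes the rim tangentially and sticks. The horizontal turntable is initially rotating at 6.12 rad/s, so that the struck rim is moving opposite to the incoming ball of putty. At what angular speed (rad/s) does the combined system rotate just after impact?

The axle reaction passes through the axle and exerts no torque about it; angular momentum about the axle is conserved through the impact.
I_p = ½(6.45)(0.352)² = 0.3996 kg·m². Taking the sense of the ball of putty's angular momentum as positive, L_{ball} = m v R = (0.0983)(5.88)(0.352) = 0.2035 kg·m²/s.
L_i = −I_p ω_p + m v R = −(0.3996)(6.12) + 0.2035 = -2.242 kg·m²/s.
After sticking, I_f = I_p + m R² = 0.3996 + (0.0983)(0.352)² = 0.4118 kg·m².
ω_f = L_i / I_f = -2.242 / 0.4118 = -5.445 rad/s.

|ω_f| ≈ 5.44 rad/s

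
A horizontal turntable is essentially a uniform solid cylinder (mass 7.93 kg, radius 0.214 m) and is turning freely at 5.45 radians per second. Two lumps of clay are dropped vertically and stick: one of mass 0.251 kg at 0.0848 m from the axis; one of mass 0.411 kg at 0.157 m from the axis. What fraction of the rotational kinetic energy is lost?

fraction ≈ 0.0617

The added mass arrives with no angular momentum about the axis, and any external torque about the axis is negligible, so the system's angular momentum is conserved.
I_p = ½(7.93)(0.214)² = 0.1816 kg·m².
Added inertia Σmr² = (0.251)(0.0848)² + (0.411)(0.157)² = 0.01194 kg·m²; I_f = 0.1816 + 0.01194 = 0.1935 kg·m².
ω_f = I_p ω_i / I_f = (0.1816)(5.45) / 0.1935 = 5.114 rad/s.
KE_i = ½(0.1816)(5.450 rad/s)² = 2.697 J; KE_f = ½(0.1935)(5.114)² = 2.530 J.
Fraction lost = 0.06168.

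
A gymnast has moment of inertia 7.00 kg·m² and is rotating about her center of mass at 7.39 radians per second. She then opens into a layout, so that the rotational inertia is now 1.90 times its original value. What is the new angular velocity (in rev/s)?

ω₂ ≈ 0.619 rev/s

Angular momentum about the spin axis is conserved since the torque about it is zero.
I₂ = 1.90 × 7.00 = 13.30 kg·m².
ω₂ = I₁ω₁ / I₂ = (7.000)(7.39 rad/s) / (13.30) = 3.889 rad/s = 0.6190 rev/s.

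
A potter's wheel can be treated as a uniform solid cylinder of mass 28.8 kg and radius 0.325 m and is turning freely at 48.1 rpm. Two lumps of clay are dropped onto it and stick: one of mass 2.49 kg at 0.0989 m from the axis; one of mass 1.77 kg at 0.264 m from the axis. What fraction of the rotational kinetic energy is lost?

fraction ≈ 0.0885

No external torque acts about the axis; L_before = L_after.
I_p = ½(28.8)(0.325)² = 1.521 kg·m².
Added inertia Σmr² = (2.49)(0.0989)² + (1.77)(0.264)² = 0.1477 kg·m²; I_f = 1.521 + 0.1477 = 1.669 kg·m².
ω_f = I_p ω_i / I_f = (1.521)(48.1) / 1.669 = 43.84 rpm.
KE_i = ½(1.521)(5.037 rad/s)² = 19.30 J; KE_f = ½(1.669)(4.591)² = 17.59 J.
Fraction lost = 0.08852.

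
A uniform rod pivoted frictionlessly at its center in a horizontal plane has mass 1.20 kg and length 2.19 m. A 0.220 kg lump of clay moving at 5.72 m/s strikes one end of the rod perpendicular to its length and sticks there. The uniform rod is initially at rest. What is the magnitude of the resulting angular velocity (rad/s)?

|ω_f| ≈ 1.85 rad/s

The axle reaction passes through the pivot and exerts no torque about it; angular momentum about the pivot is conserved through the impact.
I_p = (1/12)(1.20)(2.19)² = 0.4796 kg·m². Taking the sense of the lump of clay's angular momentum as positive, L_{lump} = m v R = (0.220)(5.72)(2.19/2) = 1.378 kg·m²/s.
L_i = 0 + 1.378 = 1.378 kg·m²/s.
After sticking, I_f = I_p + m R² = 0.4796 + (0.220)(2.19/2)² = 0.7434 kg·m².
ω_f = L_i / I_f = 1.378 / 0.7434 = 1.854 rad/s.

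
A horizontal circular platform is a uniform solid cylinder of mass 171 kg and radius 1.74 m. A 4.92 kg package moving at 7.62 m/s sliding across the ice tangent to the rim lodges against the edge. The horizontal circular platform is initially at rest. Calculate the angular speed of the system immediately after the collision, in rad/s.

|ω_f| ≈ 0.238 rad/s

The axle reaction passes through the central axle and exerts no torque about it; angular momentum about the central axle is conserved through the impact.
I_p = ½(171)(1.74)² = 258.9 kg·m². Taking the sense of the package's angular momentum as positive, L_{package} = m v R = (4.92)(7.62)(1.74) = 65.23 kg·m²/s.
L_i = 0 + 65.23 = 65.23 kg·m²/s.
After sticking, I_f = I_p + m R² = 258.9 + (4.92)(1.74)² = 273.8 kg·m².
ω_f = L_i / I_f = 65.23 / 273.8 = 0.2383 rad/s.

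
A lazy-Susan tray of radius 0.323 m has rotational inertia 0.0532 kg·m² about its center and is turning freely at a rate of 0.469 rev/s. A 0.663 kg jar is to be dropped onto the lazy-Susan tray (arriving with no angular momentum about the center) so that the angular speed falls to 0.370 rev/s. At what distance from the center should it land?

r ≈ 0.147 m

The added mass arrives with no angular momentum about the center, and any external torque about the center is negligible, so the system's angular momentum is conserved.
I_p ω_i = (I_p + m r²) ω_f ⇒ m r² = I_p(ω_i/ω_f − 1) = 0.05320(0.469/0.370 − 1) = 0.01423 kg·m².
r = √(0.01423/0.663) = 0.1465 m.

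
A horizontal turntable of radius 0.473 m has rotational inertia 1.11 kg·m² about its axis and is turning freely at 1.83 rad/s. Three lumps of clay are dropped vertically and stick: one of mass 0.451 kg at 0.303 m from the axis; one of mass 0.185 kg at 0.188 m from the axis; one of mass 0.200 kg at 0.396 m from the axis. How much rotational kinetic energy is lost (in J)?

The added mass arrives with no angular momentum about the axis, and any external torque about the axis is negligible, so the system's angular momentum is conserved.
Added inertia Σmr² = (0.451)(0.303)² + (0.185)(0.188)² + (0.200)(0.396)² = 0.07931 kg·m²; I_f = 1.110 + 0.07931 = 1.189 kg·m².
ω_f = I_p ω_i / I_f = (1.110)(1.83) / 1.189 = 1.708 rad/s.
KE_i = ½(1.110)(1.830 rad/s)² = 1.859 J; KE_f = ½(1.189)(1.708)² = 1.735 J.

energy lost ≈ 0.124 J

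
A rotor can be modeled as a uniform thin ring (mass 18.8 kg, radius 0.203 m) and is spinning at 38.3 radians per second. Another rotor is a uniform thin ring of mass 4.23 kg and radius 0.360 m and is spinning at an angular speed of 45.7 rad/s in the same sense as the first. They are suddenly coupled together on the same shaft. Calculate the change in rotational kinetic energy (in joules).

ΔKE ≈ -8.79 J

The coupling torques are internal; angular momentum about the shared axis is conserved.
Moments of inertia: I_A = (18.8)(0.203)² = 0.7747 kg·m²; I_B = (4.23)(0.360)² = 0.5482 kg·m².
Taking A's sense as positive: L = (0.7747)(38.3) + (0.5482)(45.7) = 54.73 kg·m²·rad/s.
Combined I = 0.7747 + 0.5482 = 1.323 kg·m².
ω_f = L / I = 54.73 / 1.323 = 41.37 rad/s.
KE_i = ½ΣIω² = 1141 J; KE_f = ½(1.323)(41.37)² = 1132 J.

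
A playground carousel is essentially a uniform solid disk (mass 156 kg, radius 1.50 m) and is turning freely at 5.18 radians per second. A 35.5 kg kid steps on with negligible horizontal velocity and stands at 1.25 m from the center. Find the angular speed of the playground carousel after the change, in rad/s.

ω_f ≈ 3.94 rad/s

The added mass arrives with no angular momentum about the center, and any external torque about the center is negligible, so the system's angular momentum is conserved.
I_p = ½(156)(1.50)² = 175.5 kg·m².
Added inertia Σmr² = (35.5)(1.25)² = 55.47 kg·m²; I_f = 175.5 + 55.47 = 231.0 kg·m².
ω_f = I_p ω_i / I_f = (175.5)(5.18) / 231.0 = 3.936 rad/s.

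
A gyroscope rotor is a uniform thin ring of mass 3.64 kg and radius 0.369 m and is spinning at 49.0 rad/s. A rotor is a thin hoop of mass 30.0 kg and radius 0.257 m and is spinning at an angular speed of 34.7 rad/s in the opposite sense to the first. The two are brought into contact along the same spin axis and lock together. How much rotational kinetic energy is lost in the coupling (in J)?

ΔKE lost ≈ 1390 J

The coupling torques are internal; angular momentum about the shared axis is conserved.
Moments of inertia: I_A = (3.64)(0.369)² = 0.4956 kg·m²; I_B = (30.0)(0.257)² = 1.981 kg·m².
Taking A's sense as positive: L = (0.4956)(49.0) − (1.981)(34.7) = -44.47 kg·m²·rad/s.
Combined I = 0.4956 + 1.981 = 2.477 kg·m².
ω_f = L / I = -44.47 / 2.477 = -17.95 rad/s.
KE_i = ½ΣIω² = 1788 J; KE_f = ½(2.477)(17.95)² = 399.2 J.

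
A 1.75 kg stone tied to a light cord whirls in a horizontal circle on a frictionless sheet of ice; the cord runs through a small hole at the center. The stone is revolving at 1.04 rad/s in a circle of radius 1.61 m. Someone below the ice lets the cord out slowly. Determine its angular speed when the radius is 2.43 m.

No torque about the axis ⇒ m r₁² ω₁ = m r₂² ω₂.
ω₂ = ω₁ (r₁/r₂)² = (1.04)(1.61/2.43)² = 0.4565 rad/s.

ω₂ ≈ 0.457 rad/s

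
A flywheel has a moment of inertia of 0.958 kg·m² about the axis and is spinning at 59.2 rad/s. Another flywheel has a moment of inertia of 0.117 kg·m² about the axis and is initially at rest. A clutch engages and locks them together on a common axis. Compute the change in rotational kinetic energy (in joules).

No external torque acts about the common axis, so total angular momentum is conserved.
Taking A's sense as positive: L = (0.9580)(59.2) = 56.71 kg·m²·rad/s.
Combined I = 0.9580 + 0.1170 = 1.075 kg·m².
ω_f = L / I = 56.71 / 1.075 = 52.76 rad/s.
KE_i = ½ΣIω² = 1679 J; KE_f = ½(1.075)(52.76)² = 1496 J.

ΔKE ≈ -183 J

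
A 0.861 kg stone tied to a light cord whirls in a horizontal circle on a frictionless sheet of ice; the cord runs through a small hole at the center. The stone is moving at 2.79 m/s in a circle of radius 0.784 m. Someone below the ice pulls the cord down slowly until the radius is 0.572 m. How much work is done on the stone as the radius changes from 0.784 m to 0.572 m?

W ≈ 2.94 J

The only horizontal force on the mass is along the cord (radial), so it exerts no torque about the hole and angular momentum m v r is conserved.
v₂ = v₁ r₁ / r₂ = (2.79)(0.784) / (0.572) = 3.824 m/s.
W = ΔKE = ½m(v₂² − v₁²) = 2.944 J.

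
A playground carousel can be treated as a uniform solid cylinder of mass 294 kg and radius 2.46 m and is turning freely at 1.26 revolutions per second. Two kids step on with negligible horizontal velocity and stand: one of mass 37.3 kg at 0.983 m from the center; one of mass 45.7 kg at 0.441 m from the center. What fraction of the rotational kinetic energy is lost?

No external torque acts about the center; L_before = L_after.
I_p = ½(294)(2.46)² = 889.6 kg·m².
Added inertia Σmr² = (37.3)(0.983)² + (45.7)(0.441)² = 44.93 kg·m²; I_f = 889.6 + 44.93 = 934.5 kg·m².
ω_f = I_p ω_i / I_f = (889.6)(1.26) / 934.5 = 1.199 rev/s.
KE_i = ½(889.6)(7.917 rad/s)² = 27880 J; KE_f = ½(934.5)(7.536)² = 26540 J.
Fraction lost = 0.04808.

fraction ≈ 0.0481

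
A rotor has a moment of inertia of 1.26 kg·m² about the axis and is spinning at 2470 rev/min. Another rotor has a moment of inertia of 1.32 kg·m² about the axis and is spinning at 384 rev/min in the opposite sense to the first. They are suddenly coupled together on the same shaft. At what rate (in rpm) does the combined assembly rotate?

The coupling torques are internal; angular momentum about the shared axis is conserved.
Taking A's sense as positive: L = (1.260)(2470) − (1.320)(384) = 2605 kg·m²·rpm.
Combined I = 1.260 + 1.320 = 2.580 kg·m².
ω_f = L / I = 2605 / 2.580 = 1010 rpm.

|ω_f| ≈ 1010 rpm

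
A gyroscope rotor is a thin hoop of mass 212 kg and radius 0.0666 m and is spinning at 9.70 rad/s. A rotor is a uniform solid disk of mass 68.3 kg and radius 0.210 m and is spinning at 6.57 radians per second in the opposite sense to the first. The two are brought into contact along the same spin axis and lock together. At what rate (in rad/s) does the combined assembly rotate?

The coupling torques are internal; angular momentum about the shared axis is conserved.
Moments of inertia: I_A = (212)(0.0666)² = 0.9403 kg·m²; I_B = ½(68.3)(0.210)² = 1.506 kg·m².
Taking A's sense as positive: L = (0.9403)(9.70) − (1.506)(6.57) = -0.7732 kg·m²·rad/s.
Combined I = 0.9403 + 1.506 = 2.446 kg·m².
ω_f = L / I = -0.7732 / 2.446 = -0.3161 rad/s.

|ω_f| ≈ 0.316 rad/s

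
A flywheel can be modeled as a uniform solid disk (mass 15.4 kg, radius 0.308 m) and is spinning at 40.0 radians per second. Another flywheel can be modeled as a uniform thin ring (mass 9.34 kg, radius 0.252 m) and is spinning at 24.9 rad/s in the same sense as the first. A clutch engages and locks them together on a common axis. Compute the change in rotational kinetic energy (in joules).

ΔKE ≈ -37.3 J

No external torque acts about the common axis, so total angular momentum is conserved.
Moments of inertia: I_A = ½(15.4)(0.308)² = 0.7305 kg·m²; I_B = (9.34)(0.252)² = 0.5931 kg·m².
Taking A's sense as positive: L = (0.7305)(40.0) + (0.5931)(24.9) = 43.99 kg·m²·rad/s.
Combined I = 0.7305 + 0.5931 = 1.324 kg·m².
ω_f = L / I = 43.99 / 1.324 = 33.23 rad/s.
KE_i = ½ΣIω² = 768.2 J; KE_f = ½(1.324)(33.23)² = 730.9 J.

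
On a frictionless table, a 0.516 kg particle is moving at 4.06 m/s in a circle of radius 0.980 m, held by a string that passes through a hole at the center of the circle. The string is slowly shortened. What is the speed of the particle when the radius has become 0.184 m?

v₂ ≈ 21.6 m/s

Central (radial) force ⇒ zero torque about the center ⇒ m v r is constant.
v₂ = v₁ r₁ / r₂ = (4.06)(0.980) / (0.184) = 21.62 m/s.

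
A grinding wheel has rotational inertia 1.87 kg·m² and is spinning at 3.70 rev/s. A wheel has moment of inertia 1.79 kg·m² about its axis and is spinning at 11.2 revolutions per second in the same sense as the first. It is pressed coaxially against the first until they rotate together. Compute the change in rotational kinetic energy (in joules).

The coupling torques are internal; angular momentum about the shared axis is conserved.
Taking A's sense as positive: L = (1.870)(3.70) + (1.790)(11.2) = 26.97 kg·m²·rev/s.
Combined I = 1.870 + 1.790 = 3.660 kg·m².
ω_f = L / I = 26.97 / 3.660 = 7.368 rev/s.
KE_i = ½ΣIω² = 4938 J; KE_f = ½(3.660)(46.29)² = 3922 J.

ΔKE ≈ -1020 J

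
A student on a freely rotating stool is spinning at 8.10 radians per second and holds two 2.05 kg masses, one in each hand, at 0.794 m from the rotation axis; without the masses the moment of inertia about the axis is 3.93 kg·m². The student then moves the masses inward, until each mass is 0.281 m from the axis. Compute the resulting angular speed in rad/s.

No external torque acts about the spin axis, so angular momentum is conserved.
I₁ = 3.93 + 2(2.05)(0.794)² = 6.515 kg·m²; I₂ = 3.93 + 2(2.05)(0.281)² = 4.254 kg·m².
ω₂ = I₁ω₁ / I₂ = (6.515)(8.10 rad/s) / (4.254) = 12.41 rad/s.

ω₂ ≈ 12.4 rad/s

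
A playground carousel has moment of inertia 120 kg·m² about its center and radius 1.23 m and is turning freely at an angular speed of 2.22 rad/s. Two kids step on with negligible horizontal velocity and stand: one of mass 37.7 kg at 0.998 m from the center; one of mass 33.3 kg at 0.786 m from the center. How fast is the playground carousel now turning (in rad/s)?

No external torque acts about the center; L_before = L_after.
Added inertia Σmr² = (37.7)(0.998)² + (33.3)(0.786)² = 58.12 kg·m²; I_f = 120.0 + 58.12 = 178.1 kg·m².
ω_f = I_p ω_i / I_f = (120.0)(2.22) / 178.1 = 1.496 rad/s.

ω_f ≈ 1.50 rad/s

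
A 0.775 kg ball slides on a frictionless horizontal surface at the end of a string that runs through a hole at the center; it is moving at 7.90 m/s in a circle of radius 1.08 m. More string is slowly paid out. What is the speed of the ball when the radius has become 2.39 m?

v₂ ≈ 3.57 m/s

Central (radial) force ⇒ zero torque about the center ⇒ m v r is constant.
v₂ = v₁ r₁ / r₂ = (7.90)(1.08) / (2.39) = 3.570 m/s.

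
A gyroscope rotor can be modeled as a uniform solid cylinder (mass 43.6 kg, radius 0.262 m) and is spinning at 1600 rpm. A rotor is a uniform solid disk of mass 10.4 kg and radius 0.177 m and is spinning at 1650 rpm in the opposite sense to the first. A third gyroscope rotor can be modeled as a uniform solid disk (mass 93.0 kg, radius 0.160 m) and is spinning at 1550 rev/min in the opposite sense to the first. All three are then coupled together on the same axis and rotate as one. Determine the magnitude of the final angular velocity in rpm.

The coupling torques are internal; angular momentum about the shared axis is conserved.
Moments of inertia: I_A = ½(43.6)(0.262)² = 1.496 kg·m²; I_B = ½(10.4)(0.177)² = 0.1629 kg·m²; I_C = ½(93.0)(0.160)² = 1.190 kg·m².
Taking A's sense as positive: L = (1.496)(1600) − (0.1629)(1650) − (1.190)(1550) = 280.4 kg·m²·rpm.
Combined I = 1.496 + 0.1629 + 1.190 = 2.850 kg·m².
ω_f = L / I = 280.4 / 2.850 = 98.39 rpm.

|ω_f| ≈ 98.4 rpm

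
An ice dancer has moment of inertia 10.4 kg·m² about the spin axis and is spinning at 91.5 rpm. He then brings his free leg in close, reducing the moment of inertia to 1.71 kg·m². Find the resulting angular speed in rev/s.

ω₂ ≈ 9.27 rev/s

No external torque acts about the spin axis, so angular momentum is conserved.
ω₂ = I₁ω₁ / I₂ = (10.40)(91.5 rpm) / (1.710) = 556.5 rpm = 9.275 rev/s.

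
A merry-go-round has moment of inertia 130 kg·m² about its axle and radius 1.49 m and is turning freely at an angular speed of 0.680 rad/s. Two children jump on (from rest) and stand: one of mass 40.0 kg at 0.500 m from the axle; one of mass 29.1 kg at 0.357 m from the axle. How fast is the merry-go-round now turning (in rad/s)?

No external torque acts about the axle; L_before = L_after.
Added inertia Σmr² = (40.0)(0.500)² + (29.1)(0.357)² = 13.71 kg·m²; I_f = 130.0 + 13.71 = 143.7 kg·m².
ω_f = I_p ω_i / I_f = (130.0)(0.680) / 143.7 = 0.6151 rad/s.

ω_f ≈ 0.615 rad/s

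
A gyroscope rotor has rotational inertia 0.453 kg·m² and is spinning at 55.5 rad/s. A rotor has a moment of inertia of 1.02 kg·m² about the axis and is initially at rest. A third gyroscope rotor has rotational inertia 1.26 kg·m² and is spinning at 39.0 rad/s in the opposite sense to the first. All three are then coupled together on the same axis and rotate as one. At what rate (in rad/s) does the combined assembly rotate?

|ω_f| ≈ 8.78 rad/s

The coupling torques are internal; angular momentum about the shared axis is conserved.
Taking A's sense as positive: L = (0.4530)(55.5) − (1.260)(39.0) = -24.00 kg·m²·rad/s.
Combined I = 0.4530 + 1.020 + 1.260 = 2.733 kg·m².
ω_f = L / I = -24.00 / 2.733 = -8.781 rad/s.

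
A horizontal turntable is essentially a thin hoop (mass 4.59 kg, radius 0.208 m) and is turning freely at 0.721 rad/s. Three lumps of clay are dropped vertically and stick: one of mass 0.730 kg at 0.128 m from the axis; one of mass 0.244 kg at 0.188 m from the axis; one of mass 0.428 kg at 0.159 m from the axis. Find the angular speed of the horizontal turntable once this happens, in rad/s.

No external torque acts about the axis; L_before = L_after.
I_p = (4.59)(0.208)² = 0.1986 kg·m².
Added inertia Σmr² = (0.730)(0.128)² + (0.244)(0.188)² + (0.428)(0.159)² = 0.03140 kg·m²; I_f = 0.1986 + 0.03140 = 0.2300 kg·m².
ω_f = I_p ω_i / I_f = (0.1986)(0.721) / 0.2300 = 0.6225 rad/s.

ω_f ≈ 0.623 rad/s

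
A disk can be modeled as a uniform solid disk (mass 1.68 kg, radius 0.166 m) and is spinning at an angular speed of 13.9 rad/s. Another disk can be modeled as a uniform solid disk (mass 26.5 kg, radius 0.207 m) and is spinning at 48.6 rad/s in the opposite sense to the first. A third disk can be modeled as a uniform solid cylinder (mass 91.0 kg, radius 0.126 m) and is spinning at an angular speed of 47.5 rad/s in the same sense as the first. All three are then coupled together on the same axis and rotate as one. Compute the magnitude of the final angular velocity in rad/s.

|ω_f| ≈ 5.36 rad/s

The coupling torques are internal; angular momentum about the shared axis is conserved.
Moments of inertia: I_A = ½(1.68)(0.166)² = 0.02315 kg·m²; I_B = ½(26.5)(0.207)² = 0.5677 kg·m²; I_C = ½(91.0)(0.126)² = 0.7224 kg·m².
Taking A's sense as positive: L = (0.02315)(13.9) − (0.5677)(48.6) + (0.7224)(47.5) = 7.041 kg·m²·rad/s.
Combined I = 0.02315 + 0.5677 + 0.7224 = 1.313 kg·m².
ω_f = L / I = 7.041 / 1.313 = 5.362 rad/s.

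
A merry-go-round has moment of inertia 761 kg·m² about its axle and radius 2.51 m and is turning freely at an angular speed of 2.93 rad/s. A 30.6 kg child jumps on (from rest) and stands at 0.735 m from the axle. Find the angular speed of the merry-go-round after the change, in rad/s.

ω_f ≈ 2.87 rad/s

The added mass arrives with no angular momentum about the axle, and any external torque about the axle is negligible, so the system's angular momentum is conserved.
Added inertia Σmr² = (30.6)(0.735)² = 16.53 kg·m²; I_f = 761.0 + 16.53 = 777.5 kg·m².
ω_f = I_p ω_i / I_f = (761.0)(2.93) / 777.5 = 2.868 rad/s.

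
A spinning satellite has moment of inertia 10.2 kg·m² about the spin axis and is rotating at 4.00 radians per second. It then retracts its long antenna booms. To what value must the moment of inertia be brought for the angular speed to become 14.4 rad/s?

I₂ ≈ 2.83 kg·m²

With no external torque about the axis, L is conserved: I₁ω₁ = I₂ω₂.
I₂ = I₁ω₁ / ω₂ = (10.2)(4.00) / (14.4) = 2.833 kg·m².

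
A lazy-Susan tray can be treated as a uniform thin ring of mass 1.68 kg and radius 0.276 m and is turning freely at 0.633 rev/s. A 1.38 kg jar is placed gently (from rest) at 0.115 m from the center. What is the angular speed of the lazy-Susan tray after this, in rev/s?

ω_f ≈ 0.554 rev/s

The added mass arrives with no angular momentum about the center, and any external torque about the center is negligible, so the system's angular momentum is conserved.
I_p = (1.68)(0.276)² = 0.1280 kg·m².
Added inertia Σmr² = (1.38)(0.115)² = 0.01825 kg·m²; I_f = 0.1280 + 0.01825 = 0.1462 kg·m².
ω_f = I_p ω_i / I_f = (0.1280)(0.633) / 0.1462 = 0.5540 rev/s.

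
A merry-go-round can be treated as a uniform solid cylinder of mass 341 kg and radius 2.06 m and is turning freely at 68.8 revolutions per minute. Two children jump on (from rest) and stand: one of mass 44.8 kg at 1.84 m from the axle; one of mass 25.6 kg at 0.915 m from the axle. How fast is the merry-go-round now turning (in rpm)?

The added mass arrives with no angular momentum about the axle, and any external torque about the axle is negligible, so the system's angular momentum is conserved.
I_p = ½(341)(2.06)² = 723.5 kg·m².
Added inertia Σmr² = (44.8)(1.84)² + (25.6)(0.915)² = 173.1 kg·m²; I_f = 723.5 + 173.1 = 896.6 kg·m².
ω_f = I_p ω_i / I_f = (723.5)(68.8) / 896.6 = 55.52 rpm.

ω_f ≈ 55.5 rpm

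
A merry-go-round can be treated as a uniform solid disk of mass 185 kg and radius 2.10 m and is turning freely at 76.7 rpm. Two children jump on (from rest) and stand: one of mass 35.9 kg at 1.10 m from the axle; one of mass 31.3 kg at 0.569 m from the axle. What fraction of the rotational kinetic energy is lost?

fraction ≈ 0.116

No external torque acts about the axle; L_before = L_after.
I_p = ½(185)(2.10)² = 407.9 kg·m².
Added inertia Σmr² = (35.9)(1.10)² + (31.3)(0.569)² = 53.57 kg·m²; I_f = 407.9 + 53.57 = 461.5 kg·m².
ω_f = I_p ω_i / I_f = (407.9)(76.7) / 461.5 = 67.80 rpm.
KE_i = ½(407.9)(8.032 rad/s)² = 13160 J; KE_f = ½(461.5)(7.100)² = 11630 J.
Fraction lost = 0.1161.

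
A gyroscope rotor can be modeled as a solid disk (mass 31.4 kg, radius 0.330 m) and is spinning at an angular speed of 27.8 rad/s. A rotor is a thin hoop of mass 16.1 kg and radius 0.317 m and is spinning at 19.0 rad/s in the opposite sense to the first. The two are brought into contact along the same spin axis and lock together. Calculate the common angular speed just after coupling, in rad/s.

|ω_f| ≈ 5.05 rad/s

No external torque acts about the common axis, so total angular momentum is conserved.
Moments of inertia: I_A = ½(31.4)(0.330)² = 1.710 kg·m²; I_B = (16.1)(0.317)² = 1.618 kg·m².
Taking A's sense as positive: L = (1.710)(27.8) − (1.618)(19.0) = 16.79 kg·m²·rad/s.
Combined I = 1.710 + 1.618 = 3.328 kg·m².
ω_f = L / I = 16.79 / 3.328 = 5.046 rad/s.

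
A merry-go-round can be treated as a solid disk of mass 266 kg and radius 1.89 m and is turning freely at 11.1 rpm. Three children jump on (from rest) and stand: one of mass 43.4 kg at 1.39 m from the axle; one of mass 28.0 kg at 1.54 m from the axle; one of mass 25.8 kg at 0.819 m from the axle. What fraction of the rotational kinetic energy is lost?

The added mass arrives with no angular momentum about the axle, and any external torque about the axle is negligible, so the system's angular momentum is conserved.
I_p = ½(266)(1.89)² = 475.1 kg·m².
Added inertia Σmr² = (43.4)(1.39)² + (28.0)(1.54)² + (25.8)(0.819)² = 167.6 kg·m²; I_f = 475.1 + 167.6 = 642.7 kg·m².
ω_f = I_p ω_i / I_f = (475.1)(11.1) / 642.7 = 8.206 rpm.
KE_i = ½(475.1)(1.162 rad/s)² = 321.0 J; KE_f = ½(642.7)(0.8593)² = 237.3 J.
Fraction lost = 0.2607.

fraction ≈ 0.261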